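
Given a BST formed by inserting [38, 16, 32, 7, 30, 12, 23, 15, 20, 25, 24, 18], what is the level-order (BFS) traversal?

Tree insertion order: [38, 16, 32, 7, 30, 12, 23, 15, 20, 25, 24, 18]
Tree (level-order array): [38, 16, None, 7, 32, None, 12, 30, None, None, 15, 23, None, None, None, 20, 25, 18, None, 24]
BFS from the root, enqueuing left then right child of each popped node:
  queue [38] -> pop 38, enqueue [16], visited so far: [38]
  queue [16] -> pop 16, enqueue [7, 32], visited so far: [38, 16]
  queue [7, 32] -> pop 7, enqueue [12], visited so far: [38, 16, 7]
  queue [32, 12] -> pop 32, enqueue [30], visited so far: [38, 16, 7, 32]
  queue [12, 30] -> pop 12, enqueue [15], visited so far: [38, 16, 7, 32, 12]
  queue [30, 15] -> pop 30, enqueue [23], visited so far: [38, 16, 7, 32, 12, 30]
  queue [15, 23] -> pop 15, enqueue [none], visited so far: [38, 16, 7, 32, 12, 30, 15]
  queue [23] -> pop 23, enqueue [20, 25], visited so far: [38, 16, 7, 32, 12, 30, 15, 23]
  queue [20, 25] -> pop 20, enqueue [18], visited so far: [38, 16, 7, 32, 12, 30, 15, 23, 20]
  queue [25, 18] -> pop 25, enqueue [24], visited so far: [38, 16, 7, 32, 12, 30, 15, 23, 20, 25]
  queue [18, 24] -> pop 18, enqueue [none], visited so far: [38, 16, 7, 32, 12, 30, 15, 23, 20, 25, 18]
  queue [24] -> pop 24, enqueue [none], visited so far: [38, 16, 7, 32, 12, 30, 15, 23, 20, 25, 18, 24]
Result: [38, 16, 7, 32, 12, 30, 15, 23, 20, 25, 18, 24]


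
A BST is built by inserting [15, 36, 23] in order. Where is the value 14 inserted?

Starting tree (level order): [15, None, 36, 23]
Insertion path: 15
Result: insert 14 as left child of 15
Final tree (level order): [15, 14, 36, None, None, 23]


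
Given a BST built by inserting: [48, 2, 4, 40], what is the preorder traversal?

Tree insertion order: [48, 2, 4, 40]
Tree (level-order array): [48, 2, None, None, 4, None, 40]
Preorder traversal: [48, 2, 4, 40]


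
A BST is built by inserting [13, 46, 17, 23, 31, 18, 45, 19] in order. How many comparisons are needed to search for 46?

Search path for 46: 13 -> 46
Found: True
Comparisons: 2


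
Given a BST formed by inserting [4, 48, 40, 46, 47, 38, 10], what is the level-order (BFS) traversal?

Tree insertion order: [4, 48, 40, 46, 47, 38, 10]
Tree (level-order array): [4, None, 48, 40, None, 38, 46, 10, None, None, 47]
BFS from the root, enqueuing left then right child of each popped node:
  queue [4] -> pop 4, enqueue [48], visited so far: [4]
  queue [48] -> pop 48, enqueue [40], visited so far: [4, 48]
  queue [40] -> pop 40, enqueue [38, 46], visited so far: [4, 48, 40]
  queue [38, 46] -> pop 38, enqueue [10], visited so far: [4, 48, 40, 38]
  queue [46, 10] -> pop 46, enqueue [47], visited so far: [4, 48, 40, 38, 46]
  queue [10, 47] -> pop 10, enqueue [none], visited so far: [4, 48, 40, 38, 46, 10]
  queue [47] -> pop 47, enqueue [none], visited so far: [4, 48, 40, 38, 46, 10, 47]
Result: [4, 48, 40, 38, 46, 10, 47]


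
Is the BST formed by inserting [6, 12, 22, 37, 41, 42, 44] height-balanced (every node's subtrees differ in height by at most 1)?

Tree (level-order array): [6, None, 12, None, 22, None, 37, None, 41, None, 42, None, 44]
Definition: a tree is height-balanced if, at every node, |h(left) - h(right)| <= 1 (empty subtree has height -1).
Bottom-up per-node check:
  node 44: h_left=-1, h_right=-1, diff=0 [OK], height=0
  node 42: h_left=-1, h_right=0, diff=1 [OK], height=1
  node 41: h_left=-1, h_right=1, diff=2 [FAIL (|-1-1|=2 > 1)], height=2
  node 37: h_left=-1, h_right=2, diff=3 [FAIL (|-1-2|=3 > 1)], height=3
  node 22: h_left=-1, h_right=3, diff=4 [FAIL (|-1-3|=4 > 1)], height=4
  node 12: h_left=-1, h_right=4, diff=5 [FAIL (|-1-4|=5 > 1)], height=5
  node 6: h_left=-1, h_right=5, diff=6 [FAIL (|-1-5|=6 > 1)], height=6
Node 41 violates the condition: |-1 - 1| = 2 > 1.
Result: Not balanced


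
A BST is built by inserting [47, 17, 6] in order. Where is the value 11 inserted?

Starting tree (level order): [47, 17, None, 6]
Insertion path: 47 -> 17 -> 6
Result: insert 11 as right child of 6
Final tree (level order): [47, 17, None, 6, None, None, 11]


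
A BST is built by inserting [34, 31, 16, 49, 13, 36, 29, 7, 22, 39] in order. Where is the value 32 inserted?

Starting tree (level order): [34, 31, 49, 16, None, 36, None, 13, 29, None, 39, 7, None, 22]
Insertion path: 34 -> 31
Result: insert 32 as right child of 31
Final tree (level order): [34, 31, 49, 16, 32, 36, None, 13, 29, None, None, None, 39, 7, None, 22]


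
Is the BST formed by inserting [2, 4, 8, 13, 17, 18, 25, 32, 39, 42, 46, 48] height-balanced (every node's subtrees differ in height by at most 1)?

Tree (level-order array): [2, None, 4, None, 8, None, 13, None, 17, None, 18, None, 25, None, 32, None, 39, None, 42, None, 46, None, 48]
Definition: a tree is height-balanced if, at every node, |h(left) - h(right)| <= 1 (empty subtree has height -1).
Bottom-up per-node check:
  node 48: h_left=-1, h_right=-1, diff=0 [OK], height=0
  node 46: h_left=-1, h_right=0, diff=1 [OK], height=1
  node 42: h_left=-1, h_right=1, diff=2 [FAIL (|-1-1|=2 > 1)], height=2
  node 39: h_left=-1, h_right=2, diff=3 [FAIL (|-1-2|=3 > 1)], height=3
  node 32: h_left=-1, h_right=3, diff=4 [FAIL (|-1-3|=4 > 1)], height=4
  node 25: h_left=-1, h_right=4, diff=5 [FAIL (|-1-4|=5 > 1)], height=5
  node 18: h_left=-1, h_right=5, diff=6 [FAIL (|-1-5|=6 > 1)], height=6
  node 17: h_left=-1, h_right=6, diff=7 [FAIL (|-1-6|=7 > 1)], height=7
  node 13: h_left=-1, h_right=7, diff=8 [FAIL (|-1-7|=8 > 1)], height=8
  node 8: h_left=-1, h_right=8, diff=9 [FAIL (|-1-8|=9 > 1)], height=9
  node 4: h_left=-1, h_right=9, diff=10 [FAIL (|-1-9|=10 > 1)], height=10
  node 2: h_left=-1, h_right=10, diff=11 [FAIL (|-1-10|=11 > 1)], height=11
Node 42 violates the condition: |-1 - 1| = 2 > 1.
Result: Not balanced


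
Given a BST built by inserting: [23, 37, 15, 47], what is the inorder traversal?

Tree insertion order: [23, 37, 15, 47]
Tree (level-order array): [23, 15, 37, None, None, None, 47]
Inorder traversal: [15, 23, 37, 47]


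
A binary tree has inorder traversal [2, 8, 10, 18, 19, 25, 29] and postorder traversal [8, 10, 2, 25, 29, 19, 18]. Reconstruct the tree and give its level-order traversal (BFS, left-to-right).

Inorder:   [2, 8, 10, 18, 19, 25, 29]
Postorder: [8, 10, 2, 25, 29, 19, 18]
Algorithm: postorder visits root last, so walk postorder right-to-left;
each value is the root of the current inorder slice — split it at that
value, recurse on the right subtree first, then the left.
Recursive splits:
  root=18; inorder splits into left=[2, 8, 10], right=[19, 25, 29]
  root=19; inorder splits into left=[], right=[25, 29]
  root=29; inorder splits into left=[25], right=[]
  root=25; inorder splits into left=[], right=[]
  root=2; inorder splits into left=[], right=[8, 10]
  root=10; inorder splits into left=[8], right=[]
  root=8; inorder splits into left=[], right=[]
Reconstructed level-order: [18, 2, 19, 10, 29, 8, 25]


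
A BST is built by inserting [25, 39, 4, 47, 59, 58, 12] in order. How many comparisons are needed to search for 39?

Search path for 39: 25 -> 39
Found: True
Comparisons: 2


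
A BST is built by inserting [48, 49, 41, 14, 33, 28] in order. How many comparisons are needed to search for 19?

Search path for 19: 48 -> 41 -> 14 -> 33 -> 28
Found: False
Comparisons: 5


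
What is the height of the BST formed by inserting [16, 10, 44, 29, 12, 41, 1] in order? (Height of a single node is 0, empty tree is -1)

Insertion order: [16, 10, 44, 29, 12, 41, 1]
Tree (level-order array): [16, 10, 44, 1, 12, 29, None, None, None, None, None, None, 41]
Compute height bottom-up (empty subtree = -1):
  height(1) = 1 + max(-1, -1) = 0
  height(12) = 1 + max(-1, -1) = 0
  height(10) = 1 + max(0, 0) = 1
  height(41) = 1 + max(-1, -1) = 0
  height(29) = 1 + max(-1, 0) = 1
  height(44) = 1 + max(1, -1) = 2
  height(16) = 1 + max(1, 2) = 3
Height = 3


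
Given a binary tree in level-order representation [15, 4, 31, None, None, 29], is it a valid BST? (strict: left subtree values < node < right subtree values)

Level-order array: [15, 4, 31, None, None, 29]
Validate using subtree bounds (lo, hi): at each node, require lo < value < hi,
then recurse left with hi=value and right with lo=value.
Preorder trace (stopping at first violation):
  at node 15 with bounds (-inf, +inf): OK
  at node 4 with bounds (-inf, 15): OK
  at node 31 with bounds (15, +inf): OK
  at node 29 with bounds (15, 31): OK
No violation found at any node.
Result: Valid BST


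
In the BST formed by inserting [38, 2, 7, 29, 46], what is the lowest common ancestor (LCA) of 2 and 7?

Tree insertion order: [38, 2, 7, 29, 46]
Tree (level-order array): [38, 2, 46, None, 7, None, None, None, 29]
In a BST, the LCA of p=2, q=7 is the first node v on the
root-to-leaf path with p <= v <= q (go left if both < v, right if both > v).
Walk from root:
  at 38: both 2 and 7 < 38, go left
  at 2: 2 <= 2 <= 7, this is the LCA
LCA = 2


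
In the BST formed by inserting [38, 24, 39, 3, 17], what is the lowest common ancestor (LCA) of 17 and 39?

Tree insertion order: [38, 24, 39, 3, 17]
Tree (level-order array): [38, 24, 39, 3, None, None, None, None, 17]
In a BST, the LCA of p=17, q=39 is the first node v on the
root-to-leaf path with p <= v <= q (go left if both < v, right if both > v).
Walk from root:
  at 38: 17 <= 38 <= 39, this is the LCA
LCA = 38


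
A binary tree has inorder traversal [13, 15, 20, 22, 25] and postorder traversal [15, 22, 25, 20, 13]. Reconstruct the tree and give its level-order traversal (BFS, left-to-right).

Inorder:   [13, 15, 20, 22, 25]
Postorder: [15, 22, 25, 20, 13]
Algorithm: postorder visits root last, so walk postorder right-to-left;
each value is the root of the current inorder slice — split it at that
value, recurse on the right subtree first, then the left.
Recursive splits:
  root=13; inorder splits into left=[], right=[15, 20, 22, 25]
  root=20; inorder splits into left=[15], right=[22, 25]
  root=25; inorder splits into left=[22], right=[]
  root=22; inorder splits into left=[], right=[]
  root=15; inorder splits into left=[], right=[]
Reconstructed level-order: [13, 20, 15, 25, 22]


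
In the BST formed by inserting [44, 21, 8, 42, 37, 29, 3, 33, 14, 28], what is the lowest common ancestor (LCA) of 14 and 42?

Tree insertion order: [44, 21, 8, 42, 37, 29, 3, 33, 14, 28]
Tree (level-order array): [44, 21, None, 8, 42, 3, 14, 37, None, None, None, None, None, 29, None, 28, 33]
In a BST, the LCA of p=14, q=42 is the first node v on the
root-to-leaf path with p <= v <= q (go left if both < v, right if both > v).
Walk from root:
  at 44: both 14 and 42 < 44, go left
  at 21: 14 <= 21 <= 42, this is the LCA
LCA = 21


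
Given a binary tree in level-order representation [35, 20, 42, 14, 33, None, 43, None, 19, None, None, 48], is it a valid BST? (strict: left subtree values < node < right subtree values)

Level-order array: [35, 20, 42, 14, 33, None, 43, None, 19, None, None, 48]
Validate using subtree bounds (lo, hi): at each node, require lo < value < hi,
then recurse left with hi=value and right with lo=value.
Preorder trace (stopping at first violation):
  at node 35 with bounds (-inf, +inf): OK
  at node 20 with bounds (-inf, 35): OK
  at node 14 with bounds (-inf, 20): OK
  at node 19 with bounds (14, 20): OK
  at node 33 with bounds (20, 35): OK
  at node 42 with bounds (35, +inf): OK
  at node 43 with bounds (42, +inf): OK
  at node 48 with bounds (42, 43): VIOLATION
Node 48 violates its bound: not (42 < 48 < 43).
Result: Not a valid BST


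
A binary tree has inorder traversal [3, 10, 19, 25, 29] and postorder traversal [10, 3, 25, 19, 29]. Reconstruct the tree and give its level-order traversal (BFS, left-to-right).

Inorder:   [3, 10, 19, 25, 29]
Postorder: [10, 3, 25, 19, 29]
Algorithm: postorder visits root last, so walk postorder right-to-left;
each value is the root of the current inorder slice — split it at that
value, recurse on the right subtree first, then the left.
Recursive splits:
  root=29; inorder splits into left=[3, 10, 19, 25], right=[]
  root=19; inorder splits into left=[3, 10], right=[25]
  root=25; inorder splits into left=[], right=[]
  root=3; inorder splits into left=[], right=[10]
  root=10; inorder splits into left=[], right=[]
Reconstructed level-order: [29, 19, 3, 25, 10]


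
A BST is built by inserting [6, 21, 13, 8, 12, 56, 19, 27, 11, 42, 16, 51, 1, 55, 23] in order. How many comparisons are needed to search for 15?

Search path for 15: 6 -> 21 -> 13 -> 19 -> 16
Found: False
Comparisons: 5


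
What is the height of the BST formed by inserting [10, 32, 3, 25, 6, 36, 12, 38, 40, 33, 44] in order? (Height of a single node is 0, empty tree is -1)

Insertion order: [10, 32, 3, 25, 6, 36, 12, 38, 40, 33, 44]
Tree (level-order array): [10, 3, 32, None, 6, 25, 36, None, None, 12, None, 33, 38, None, None, None, None, None, 40, None, 44]
Compute height bottom-up (empty subtree = -1):
  height(6) = 1 + max(-1, -1) = 0
  height(3) = 1 + max(-1, 0) = 1
  height(12) = 1 + max(-1, -1) = 0
  height(25) = 1 + max(0, -1) = 1
  height(33) = 1 + max(-1, -1) = 0
  height(44) = 1 + max(-1, -1) = 0
  height(40) = 1 + max(-1, 0) = 1
  height(38) = 1 + max(-1, 1) = 2
  height(36) = 1 + max(0, 2) = 3
  height(32) = 1 + max(1, 3) = 4
  height(10) = 1 + max(1, 4) = 5
Height = 5


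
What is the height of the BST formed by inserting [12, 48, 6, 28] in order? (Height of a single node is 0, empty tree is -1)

Insertion order: [12, 48, 6, 28]
Tree (level-order array): [12, 6, 48, None, None, 28]
Compute height bottom-up (empty subtree = -1):
  height(6) = 1 + max(-1, -1) = 0
  height(28) = 1 + max(-1, -1) = 0
  height(48) = 1 + max(0, -1) = 1
  height(12) = 1 + max(0, 1) = 2
Height = 2


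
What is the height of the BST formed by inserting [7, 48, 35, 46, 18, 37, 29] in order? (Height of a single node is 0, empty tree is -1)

Insertion order: [7, 48, 35, 46, 18, 37, 29]
Tree (level-order array): [7, None, 48, 35, None, 18, 46, None, 29, 37]
Compute height bottom-up (empty subtree = -1):
  height(29) = 1 + max(-1, -1) = 0
  height(18) = 1 + max(-1, 0) = 1
  height(37) = 1 + max(-1, -1) = 0
  height(46) = 1 + max(0, -1) = 1
  height(35) = 1 + max(1, 1) = 2
  height(48) = 1 + max(2, -1) = 3
  height(7) = 1 + max(-1, 3) = 4
Height = 4


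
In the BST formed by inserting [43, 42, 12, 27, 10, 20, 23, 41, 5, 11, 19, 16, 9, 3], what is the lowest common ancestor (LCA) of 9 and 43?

Tree insertion order: [43, 42, 12, 27, 10, 20, 23, 41, 5, 11, 19, 16, 9, 3]
Tree (level-order array): [43, 42, None, 12, None, 10, 27, 5, 11, 20, 41, 3, 9, None, None, 19, 23, None, None, None, None, None, None, 16]
In a BST, the LCA of p=9, q=43 is the first node v on the
root-to-leaf path with p <= v <= q (go left if both < v, right if both > v).
Walk from root:
  at 43: 9 <= 43 <= 43, this is the LCA
LCA = 43


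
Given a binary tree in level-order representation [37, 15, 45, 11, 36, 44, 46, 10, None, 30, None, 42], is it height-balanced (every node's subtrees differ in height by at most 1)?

Tree (level-order array): [37, 15, 45, 11, 36, 44, 46, 10, None, 30, None, 42]
Definition: a tree is height-balanced if, at every node, |h(left) - h(right)| <= 1 (empty subtree has height -1).
Bottom-up per-node check:
  node 10: h_left=-1, h_right=-1, diff=0 [OK], height=0
  node 11: h_left=0, h_right=-1, diff=1 [OK], height=1
  node 30: h_left=-1, h_right=-1, diff=0 [OK], height=0
  node 36: h_left=0, h_right=-1, diff=1 [OK], height=1
  node 15: h_left=1, h_right=1, diff=0 [OK], height=2
  node 42: h_left=-1, h_right=-1, diff=0 [OK], height=0
  node 44: h_left=0, h_right=-1, diff=1 [OK], height=1
  node 46: h_left=-1, h_right=-1, diff=0 [OK], height=0
  node 45: h_left=1, h_right=0, diff=1 [OK], height=2
  node 37: h_left=2, h_right=2, diff=0 [OK], height=3
All nodes satisfy the balance condition.
Result: Balanced


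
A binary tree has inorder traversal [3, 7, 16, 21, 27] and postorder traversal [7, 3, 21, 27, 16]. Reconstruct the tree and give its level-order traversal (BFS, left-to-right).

Inorder:   [3, 7, 16, 21, 27]
Postorder: [7, 3, 21, 27, 16]
Algorithm: postorder visits root last, so walk postorder right-to-left;
each value is the root of the current inorder slice — split it at that
value, recurse on the right subtree first, then the left.
Recursive splits:
  root=16; inorder splits into left=[3, 7], right=[21, 27]
  root=27; inorder splits into left=[21], right=[]
  root=21; inorder splits into left=[], right=[]
  root=3; inorder splits into left=[], right=[7]
  root=7; inorder splits into left=[], right=[]
Reconstructed level-order: [16, 3, 27, 7, 21]


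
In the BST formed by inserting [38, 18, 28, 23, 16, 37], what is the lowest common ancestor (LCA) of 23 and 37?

Tree insertion order: [38, 18, 28, 23, 16, 37]
Tree (level-order array): [38, 18, None, 16, 28, None, None, 23, 37]
In a BST, the LCA of p=23, q=37 is the first node v on the
root-to-leaf path with p <= v <= q (go left if both < v, right if both > v).
Walk from root:
  at 38: both 23 and 37 < 38, go left
  at 18: both 23 and 37 > 18, go right
  at 28: 23 <= 28 <= 37, this is the LCA
LCA = 28


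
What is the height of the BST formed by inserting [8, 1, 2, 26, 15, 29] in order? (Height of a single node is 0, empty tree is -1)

Insertion order: [8, 1, 2, 26, 15, 29]
Tree (level-order array): [8, 1, 26, None, 2, 15, 29]
Compute height bottom-up (empty subtree = -1):
  height(2) = 1 + max(-1, -1) = 0
  height(1) = 1 + max(-1, 0) = 1
  height(15) = 1 + max(-1, -1) = 0
  height(29) = 1 + max(-1, -1) = 0
  height(26) = 1 + max(0, 0) = 1
  height(8) = 1 + max(1, 1) = 2
Height = 2


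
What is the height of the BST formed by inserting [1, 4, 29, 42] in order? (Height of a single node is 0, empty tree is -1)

Insertion order: [1, 4, 29, 42]
Tree (level-order array): [1, None, 4, None, 29, None, 42]
Compute height bottom-up (empty subtree = -1):
  height(42) = 1 + max(-1, -1) = 0
  height(29) = 1 + max(-1, 0) = 1
  height(4) = 1 + max(-1, 1) = 2
  height(1) = 1 + max(-1, 2) = 3
Height = 3


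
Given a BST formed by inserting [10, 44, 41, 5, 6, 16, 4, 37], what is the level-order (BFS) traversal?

Tree insertion order: [10, 44, 41, 5, 6, 16, 4, 37]
Tree (level-order array): [10, 5, 44, 4, 6, 41, None, None, None, None, None, 16, None, None, 37]
BFS from the root, enqueuing left then right child of each popped node:
  queue [10] -> pop 10, enqueue [5, 44], visited so far: [10]
  queue [5, 44] -> pop 5, enqueue [4, 6], visited so far: [10, 5]
  queue [44, 4, 6] -> pop 44, enqueue [41], visited so far: [10, 5, 44]
  queue [4, 6, 41] -> pop 4, enqueue [none], visited so far: [10, 5, 44, 4]
  queue [6, 41] -> pop 6, enqueue [none], visited so far: [10, 5, 44, 4, 6]
  queue [41] -> pop 41, enqueue [16], visited so far: [10, 5, 44, 4, 6, 41]
  queue [16] -> pop 16, enqueue [37], visited so far: [10, 5, 44, 4, 6, 41, 16]
  queue [37] -> pop 37, enqueue [none], visited so far: [10, 5, 44, 4, 6, 41, 16, 37]
Result: [10, 5, 44, 4, 6, 41, 16, 37]


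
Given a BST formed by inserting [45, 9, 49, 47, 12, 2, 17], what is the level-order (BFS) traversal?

Tree insertion order: [45, 9, 49, 47, 12, 2, 17]
Tree (level-order array): [45, 9, 49, 2, 12, 47, None, None, None, None, 17]
BFS from the root, enqueuing left then right child of each popped node:
  queue [45] -> pop 45, enqueue [9, 49], visited so far: [45]
  queue [9, 49] -> pop 9, enqueue [2, 12], visited so far: [45, 9]
  queue [49, 2, 12] -> pop 49, enqueue [47], visited so far: [45, 9, 49]
  queue [2, 12, 47] -> pop 2, enqueue [none], visited so far: [45, 9, 49, 2]
  queue [12, 47] -> pop 12, enqueue [17], visited so far: [45, 9, 49, 2, 12]
  queue [47, 17] -> pop 47, enqueue [none], visited so far: [45, 9, 49, 2, 12, 47]
  queue [17] -> pop 17, enqueue [none], visited so far: [45, 9, 49, 2, 12, 47, 17]
Result: [45, 9, 49, 2, 12, 47, 17]


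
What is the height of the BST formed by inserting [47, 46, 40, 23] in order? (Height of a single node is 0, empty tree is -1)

Insertion order: [47, 46, 40, 23]
Tree (level-order array): [47, 46, None, 40, None, 23]
Compute height bottom-up (empty subtree = -1):
  height(23) = 1 + max(-1, -1) = 0
  height(40) = 1 + max(0, -1) = 1
  height(46) = 1 + max(1, -1) = 2
  height(47) = 1 + max(2, -1) = 3
Height = 3


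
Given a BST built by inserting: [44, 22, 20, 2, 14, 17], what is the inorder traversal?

Tree insertion order: [44, 22, 20, 2, 14, 17]
Tree (level-order array): [44, 22, None, 20, None, 2, None, None, 14, None, 17]
Inorder traversal: [2, 14, 17, 20, 22, 44]


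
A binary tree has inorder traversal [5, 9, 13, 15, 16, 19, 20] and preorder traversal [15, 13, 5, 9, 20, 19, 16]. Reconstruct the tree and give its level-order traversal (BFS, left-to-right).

Inorder:  [5, 9, 13, 15, 16, 19, 20]
Preorder: [15, 13, 5, 9, 20, 19, 16]
Algorithm: preorder visits root first, so consume preorder in order;
for each root, split the current inorder slice at that value into
left-subtree inorder and right-subtree inorder, then recurse.
Recursive splits:
  root=15; inorder splits into left=[5, 9, 13], right=[16, 19, 20]
  root=13; inorder splits into left=[5, 9], right=[]
  root=5; inorder splits into left=[], right=[9]
  root=9; inorder splits into left=[], right=[]
  root=20; inorder splits into left=[16, 19], right=[]
  root=19; inorder splits into left=[16], right=[]
  root=16; inorder splits into left=[], right=[]
Reconstructed level-order: [15, 13, 20, 5, 19, 9, 16]


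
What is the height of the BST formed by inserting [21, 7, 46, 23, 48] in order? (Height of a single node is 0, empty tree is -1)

Insertion order: [21, 7, 46, 23, 48]
Tree (level-order array): [21, 7, 46, None, None, 23, 48]
Compute height bottom-up (empty subtree = -1):
  height(7) = 1 + max(-1, -1) = 0
  height(23) = 1 + max(-1, -1) = 0
  height(48) = 1 + max(-1, -1) = 0
  height(46) = 1 + max(0, 0) = 1
  height(21) = 1 + max(0, 1) = 2
Height = 2


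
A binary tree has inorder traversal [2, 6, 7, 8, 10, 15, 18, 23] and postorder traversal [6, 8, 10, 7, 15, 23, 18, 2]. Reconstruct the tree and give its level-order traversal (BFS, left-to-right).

Inorder:   [2, 6, 7, 8, 10, 15, 18, 23]
Postorder: [6, 8, 10, 7, 15, 23, 18, 2]
Algorithm: postorder visits root last, so walk postorder right-to-left;
each value is the root of the current inorder slice — split it at that
value, recurse on the right subtree first, then the left.
Recursive splits:
  root=2; inorder splits into left=[], right=[6, 7, 8, 10, 15, 18, 23]
  root=18; inorder splits into left=[6, 7, 8, 10, 15], right=[23]
  root=23; inorder splits into left=[], right=[]
  root=15; inorder splits into left=[6, 7, 8, 10], right=[]
  root=7; inorder splits into left=[6], right=[8, 10]
  root=10; inorder splits into left=[8], right=[]
  root=8; inorder splits into left=[], right=[]
  root=6; inorder splits into left=[], right=[]
Reconstructed level-order: [2, 18, 15, 23, 7, 6, 10, 8]


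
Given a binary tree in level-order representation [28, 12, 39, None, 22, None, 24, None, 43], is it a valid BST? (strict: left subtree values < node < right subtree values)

Level-order array: [28, 12, 39, None, 22, None, 24, None, 43]
Validate using subtree bounds (lo, hi): at each node, require lo < value < hi,
then recurse left with hi=value and right with lo=value.
Preorder trace (stopping at first violation):
  at node 28 with bounds (-inf, +inf): OK
  at node 12 with bounds (-inf, 28): OK
  at node 22 with bounds (12, 28): OK
  at node 43 with bounds (22, 28): VIOLATION
Node 43 violates its bound: not (22 < 43 < 28).
Result: Not a valid BST


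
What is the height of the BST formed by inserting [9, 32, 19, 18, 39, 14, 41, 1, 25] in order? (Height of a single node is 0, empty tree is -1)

Insertion order: [9, 32, 19, 18, 39, 14, 41, 1, 25]
Tree (level-order array): [9, 1, 32, None, None, 19, 39, 18, 25, None, 41, 14]
Compute height bottom-up (empty subtree = -1):
  height(1) = 1 + max(-1, -1) = 0
  height(14) = 1 + max(-1, -1) = 0
  height(18) = 1 + max(0, -1) = 1
  height(25) = 1 + max(-1, -1) = 0
  height(19) = 1 + max(1, 0) = 2
  height(41) = 1 + max(-1, -1) = 0
  height(39) = 1 + max(-1, 0) = 1
  height(32) = 1 + max(2, 1) = 3
  height(9) = 1 + max(0, 3) = 4
Height = 4


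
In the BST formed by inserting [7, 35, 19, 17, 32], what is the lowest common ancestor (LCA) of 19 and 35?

Tree insertion order: [7, 35, 19, 17, 32]
Tree (level-order array): [7, None, 35, 19, None, 17, 32]
In a BST, the LCA of p=19, q=35 is the first node v on the
root-to-leaf path with p <= v <= q (go left if both < v, right if both > v).
Walk from root:
  at 7: both 19 and 35 > 7, go right
  at 35: 19 <= 35 <= 35, this is the LCA
LCA = 35


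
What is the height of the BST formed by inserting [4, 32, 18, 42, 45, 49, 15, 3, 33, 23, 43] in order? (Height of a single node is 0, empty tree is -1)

Insertion order: [4, 32, 18, 42, 45, 49, 15, 3, 33, 23, 43]
Tree (level-order array): [4, 3, 32, None, None, 18, 42, 15, 23, 33, 45, None, None, None, None, None, None, 43, 49]
Compute height bottom-up (empty subtree = -1):
  height(3) = 1 + max(-1, -1) = 0
  height(15) = 1 + max(-1, -1) = 0
  height(23) = 1 + max(-1, -1) = 0
  height(18) = 1 + max(0, 0) = 1
  height(33) = 1 + max(-1, -1) = 0
  height(43) = 1 + max(-1, -1) = 0
  height(49) = 1 + max(-1, -1) = 0
  height(45) = 1 + max(0, 0) = 1
  height(42) = 1 + max(0, 1) = 2
  height(32) = 1 + max(1, 2) = 3
  height(4) = 1 + max(0, 3) = 4
Height = 4


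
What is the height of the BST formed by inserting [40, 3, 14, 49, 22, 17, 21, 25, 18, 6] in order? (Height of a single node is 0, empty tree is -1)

Insertion order: [40, 3, 14, 49, 22, 17, 21, 25, 18, 6]
Tree (level-order array): [40, 3, 49, None, 14, None, None, 6, 22, None, None, 17, 25, None, 21, None, None, 18]
Compute height bottom-up (empty subtree = -1):
  height(6) = 1 + max(-1, -1) = 0
  height(18) = 1 + max(-1, -1) = 0
  height(21) = 1 + max(0, -1) = 1
  height(17) = 1 + max(-1, 1) = 2
  height(25) = 1 + max(-1, -1) = 0
  height(22) = 1 + max(2, 0) = 3
  height(14) = 1 + max(0, 3) = 4
  height(3) = 1 + max(-1, 4) = 5
  height(49) = 1 + max(-1, -1) = 0
  height(40) = 1 + max(5, 0) = 6
Height = 6


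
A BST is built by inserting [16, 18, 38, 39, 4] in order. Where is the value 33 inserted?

Starting tree (level order): [16, 4, 18, None, None, None, 38, None, 39]
Insertion path: 16 -> 18 -> 38
Result: insert 33 as left child of 38
Final tree (level order): [16, 4, 18, None, None, None, 38, 33, 39]


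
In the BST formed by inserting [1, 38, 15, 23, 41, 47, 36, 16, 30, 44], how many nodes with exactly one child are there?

Tree built from: [1, 38, 15, 23, 41, 47, 36, 16, 30, 44]
Tree (level-order array): [1, None, 38, 15, 41, None, 23, None, 47, 16, 36, 44, None, None, None, 30]
Rule: These are nodes with exactly 1 non-null child.
Per-node child counts:
  node 1: 1 child(ren)
  node 38: 2 child(ren)
  node 15: 1 child(ren)
  node 23: 2 child(ren)
  node 16: 0 child(ren)
  node 36: 1 child(ren)
  node 30: 0 child(ren)
  node 41: 1 child(ren)
  node 47: 1 child(ren)
  node 44: 0 child(ren)
Matching nodes: [1, 15, 36, 41, 47]
Count of nodes with exactly one child: 5


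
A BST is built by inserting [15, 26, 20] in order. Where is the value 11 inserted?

Starting tree (level order): [15, None, 26, 20]
Insertion path: 15
Result: insert 11 as left child of 15
Final tree (level order): [15, 11, 26, None, None, 20]


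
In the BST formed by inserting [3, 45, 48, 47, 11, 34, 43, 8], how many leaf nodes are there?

Tree built from: [3, 45, 48, 47, 11, 34, 43, 8]
Tree (level-order array): [3, None, 45, 11, 48, 8, 34, 47, None, None, None, None, 43]
Rule: A leaf has 0 children.
Per-node child counts:
  node 3: 1 child(ren)
  node 45: 2 child(ren)
  node 11: 2 child(ren)
  node 8: 0 child(ren)
  node 34: 1 child(ren)
  node 43: 0 child(ren)
  node 48: 1 child(ren)
  node 47: 0 child(ren)
Matching nodes: [8, 43, 47]
Count of leaf nodes: 3


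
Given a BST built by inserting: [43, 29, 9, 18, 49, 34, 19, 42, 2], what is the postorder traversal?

Tree insertion order: [43, 29, 9, 18, 49, 34, 19, 42, 2]
Tree (level-order array): [43, 29, 49, 9, 34, None, None, 2, 18, None, 42, None, None, None, 19]
Postorder traversal: [2, 19, 18, 9, 42, 34, 29, 49, 43]


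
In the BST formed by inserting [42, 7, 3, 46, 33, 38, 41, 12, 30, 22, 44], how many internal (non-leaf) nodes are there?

Tree built from: [42, 7, 3, 46, 33, 38, 41, 12, 30, 22, 44]
Tree (level-order array): [42, 7, 46, 3, 33, 44, None, None, None, 12, 38, None, None, None, 30, None, 41, 22]
Rule: An internal node has at least one child.
Per-node child counts:
  node 42: 2 child(ren)
  node 7: 2 child(ren)
  node 3: 0 child(ren)
  node 33: 2 child(ren)
  node 12: 1 child(ren)
  node 30: 1 child(ren)
  node 22: 0 child(ren)
  node 38: 1 child(ren)
  node 41: 0 child(ren)
  node 46: 1 child(ren)
  node 44: 0 child(ren)
Matching nodes: [42, 7, 33, 12, 30, 38, 46]
Count of internal (non-leaf) nodes: 7


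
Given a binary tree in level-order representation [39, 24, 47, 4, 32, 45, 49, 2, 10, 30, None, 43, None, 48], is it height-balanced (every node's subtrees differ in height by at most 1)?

Tree (level-order array): [39, 24, 47, 4, 32, 45, 49, 2, 10, 30, None, 43, None, 48]
Definition: a tree is height-balanced if, at every node, |h(left) - h(right)| <= 1 (empty subtree has height -1).
Bottom-up per-node check:
  node 2: h_left=-1, h_right=-1, diff=0 [OK], height=0
  node 10: h_left=-1, h_right=-1, diff=0 [OK], height=0
  node 4: h_left=0, h_right=0, diff=0 [OK], height=1
  node 30: h_left=-1, h_right=-1, diff=0 [OK], height=0
  node 32: h_left=0, h_right=-1, diff=1 [OK], height=1
  node 24: h_left=1, h_right=1, diff=0 [OK], height=2
  node 43: h_left=-1, h_right=-1, diff=0 [OK], height=0
  node 45: h_left=0, h_right=-1, diff=1 [OK], height=1
  node 48: h_left=-1, h_right=-1, diff=0 [OK], height=0
  node 49: h_left=0, h_right=-1, diff=1 [OK], height=1
  node 47: h_left=1, h_right=1, diff=0 [OK], height=2
  node 39: h_left=2, h_right=2, diff=0 [OK], height=3
All nodes satisfy the balance condition.
Result: Balanced


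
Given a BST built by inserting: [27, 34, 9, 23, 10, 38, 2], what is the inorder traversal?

Tree insertion order: [27, 34, 9, 23, 10, 38, 2]
Tree (level-order array): [27, 9, 34, 2, 23, None, 38, None, None, 10]
Inorder traversal: [2, 9, 10, 23, 27, 34, 38]


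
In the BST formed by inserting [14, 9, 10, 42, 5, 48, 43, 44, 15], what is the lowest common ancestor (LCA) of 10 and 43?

Tree insertion order: [14, 9, 10, 42, 5, 48, 43, 44, 15]
Tree (level-order array): [14, 9, 42, 5, 10, 15, 48, None, None, None, None, None, None, 43, None, None, 44]
In a BST, the LCA of p=10, q=43 is the first node v on the
root-to-leaf path with p <= v <= q (go left if both < v, right if both > v).
Walk from root:
  at 14: 10 <= 14 <= 43, this is the LCA
LCA = 14


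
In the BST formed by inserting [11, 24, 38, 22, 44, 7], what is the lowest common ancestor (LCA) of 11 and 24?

Tree insertion order: [11, 24, 38, 22, 44, 7]
Tree (level-order array): [11, 7, 24, None, None, 22, 38, None, None, None, 44]
In a BST, the LCA of p=11, q=24 is the first node v on the
root-to-leaf path with p <= v <= q (go left if both < v, right if both > v).
Walk from root:
  at 11: 11 <= 11 <= 24, this is the LCA
LCA = 11


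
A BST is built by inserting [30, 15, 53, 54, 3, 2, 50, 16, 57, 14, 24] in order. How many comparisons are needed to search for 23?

Search path for 23: 30 -> 15 -> 16 -> 24
Found: False
Comparisons: 4


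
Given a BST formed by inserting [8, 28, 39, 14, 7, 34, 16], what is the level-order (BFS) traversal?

Tree insertion order: [8, 28, 39, 14, 7, 34, 16]
Tree (level-order array): [8, 7, 28, None, None, 14, 39, None, 16, 34]
BFS from the root, enqueuing left then right child of each popped node:
  queue [8] -> pop 8, enqueue [7, 28], visited so far: [8]
  queue [7, 28] -> pop 7, enqueue [none], visited so far: [8, 7]
  queue [28] -> pop 28, enqueue [14, 39], visited so far: [8, 7, 28]
  queue [14, 39] -> pop 14, enqueue [16], visited so far: [8, 7, 28, 14]
  queue [39, 16] -> pop 39, enqueue [34], visited so far: [8, 7, 28, 14, 39]
  queue [16, 34] -> pop 16, enqueue [none], visited so far: [8, 7, 28, 14, 39, 16]
  queue [34] -> pop 34, enqueue [none], visited so far: [8, 7, 28, 14, 39, 16, 34]
Result: [8, 7, 28, 14, 39, 16, 34]


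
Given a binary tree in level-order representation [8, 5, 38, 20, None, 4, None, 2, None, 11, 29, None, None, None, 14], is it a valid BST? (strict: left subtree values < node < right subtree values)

Level-order array: [8, 5, 38, 20, None, 4, None, 2, None, 11, 29, None, None, None, 14]
Validate using subtree bounds (lo, hi): at each node, require lo < value < hi,
then recurse left with hi=value and right with lo=value.
Preorder trace (stopping at first violation):
  at node 8 with bounds (-inf, +inf): OK
  at node 5 with bounds (-inf, 8): OK
  at node 20 with bounds (-inf, 5): VIOLATION
Node 20 violates its bound: not (-inf < 20 < 5).
Result: Not a valid BST


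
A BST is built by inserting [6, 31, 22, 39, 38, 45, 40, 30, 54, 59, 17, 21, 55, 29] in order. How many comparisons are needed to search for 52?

Search path for 52: 6 -> 31 -> 39 -> 45 -> 54
Found: False
Comparisons: 5


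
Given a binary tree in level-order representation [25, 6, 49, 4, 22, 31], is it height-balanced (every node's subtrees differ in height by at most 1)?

Tree (level-order array): [25, 6, 49, 4, 22, 31]
Definition: a tree is height-balanced if, at every node, |h(left) - h(right)| <= 1 (empty subtree has height -1).
Bottom-up per-node check:
  node 4: h_left=-1, h_right=-1, diff=0 [OK], height=0
  node 22: h_left=-1, h_right=-1, diff=0 [OK], height=0
  node 6: h_left=0, h_right=0, diff=0 [OK], height=1
  node 31: h_left=-1, h_right=-1, diff=0 [OK], height=0
  node 49: h_left=0, h_right=-1, diff=1 [OK], height=1
  node 25: h_left=1, h_right=1, diff=0 [OK], height=2
All nodes satisfy the balance condition.
Result: Balanced


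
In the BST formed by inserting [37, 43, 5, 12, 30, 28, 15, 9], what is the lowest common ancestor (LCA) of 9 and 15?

Tree insertion order: [37, 43, 5, 12, 30, 28, 15, 9]
Tree (level-order array): [37, 5, 43, None, 12, None, None, 9, 30, None, None, 28, None, 15]
In a BST, the LCA of p=9, q=15 is the first node v on the
root-to-leaf path with p <= v <= q (go left if both < v, right if both > v).
Walk from root:
  at 37: both 9 and 15 < 37, go left
  at 5: both 9 and 15 > 5, go right
  at 12: 9 <= 12 <= 15, this is the LCA
LCA = 12


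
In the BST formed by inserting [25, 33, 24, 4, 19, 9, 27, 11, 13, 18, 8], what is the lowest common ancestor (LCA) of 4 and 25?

Tree insertion order: [25, 33, 24, 4, 19, 9, 27, 11, 13, 18, 8]
Tree (level-order array): [25, 24, 33, 4, None, 27, None, None, 19, None, None, 9, None, 8, 11, None, None, None, 13, None, 18]
In a BST, the LCA of p=4, q=25 is the first node v on the
root-to-leaf path with p <= v <= q (go left if both < v, right if both > v).
Walk from root:
  at 25: 4 <= 25 <= 25, this is the LCA
LCA = 25


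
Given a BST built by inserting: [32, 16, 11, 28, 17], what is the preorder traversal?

Tree insertion order: [32, 16, 11, 28, 17]
Tree (level-order array): [32, 16, None, 11, 28, None, None, 17]
Preorder traversal: [32, 16, 11, 28, 17]


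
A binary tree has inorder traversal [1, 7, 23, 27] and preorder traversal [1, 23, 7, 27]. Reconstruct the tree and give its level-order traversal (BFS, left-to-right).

Inorder:  [1, 7, 23, 27]
Preorder: [1, 23, 7, 27]
Algorithm: preorder visits root first, so consume preorder in order;
for each root, split the current inorder slice at that value into
left-subtree inorder and right-subtree inorder, then recurse.
Recursive splits:
  root=1; inorder splits into left=[], right=[7, 23, 27]
  root=23; inorder splits into left=[7], right=[27]
  root=7; inorder splits into left=[], right=[]
  root=27; inorder splits into left=[], right=[]
Reconstructed level-order: [1, 23, 7, 27]


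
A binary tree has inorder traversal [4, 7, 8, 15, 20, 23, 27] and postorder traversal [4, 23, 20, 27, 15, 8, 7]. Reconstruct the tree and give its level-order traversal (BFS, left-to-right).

Inorder:   [4, 7, 8, 15, 20, 23, 27]
Postorder: [4, 23, 20, 27, 15, 8, 7]
Algorithm: postorder visits root last, so walk postorder right-to-left;
each value is the root of the current inorder slice — split it at that
value, recurse on the right subtree first, then the left.
Recursive splits:
  root=7; inorder splits into left=[4], right=[8, 15, 20, 23, 27]
  root=8; inorder splits into left=[], right=[15, 20, 23, 27]
  root=15; inorder splits into left=[], right=[20, 23, 27]
  root=27; inorder splits into left=[20, 23], right=[]
  root=20; inorder splits into left=[], right=[23]
  root=23; inorder splits into left=[], right=[]
  root=4; inorder splits into left=[], right=[]
Reconstructed level-order: [7, 4, 8, 15, 27, 20, 23]


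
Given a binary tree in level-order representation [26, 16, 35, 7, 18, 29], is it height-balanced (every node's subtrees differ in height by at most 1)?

Tree (level-order array): [26, 16, 35, 7, 18, 29]
Definition: a tree is height-balanced if, at every node, |h(left) - h(right)| <= 1 (empty subtree has height -1).
Bottom-up per-node check:
  node 7: h_left=-1, h_right=-1, diff=0 [OK], height=0
  node 18: h_left=-1, h_right=-1, diff=0 [OK], height=0
  node 16: h_left=0, h_right=0, diff=0 [OK], height=1
  node 29: h_left=-1, h_right=-1, diff=0 [OK], height=0
  node 35: h_left=0, h_right=-1, diff=1 [OK], height=1
  node 26: h_left=1, h_right=1, diff=0 [OK], height=2
All nodes satisfy the balance condition.
Result: Balanced


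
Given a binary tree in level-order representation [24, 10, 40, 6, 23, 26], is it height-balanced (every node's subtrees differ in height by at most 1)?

Tree (level-order array): [24, 10, 40, 6, 23, 26]
Definition: a tree is height-balanced if, at every node, |h(left) - h(right)| <= 1 (empty subtree has height -1).
Bottom-up per-node check:
  node 6: h_left=-1, h_right=-1, diff=0 [OK], height=0
  node 23: h_left=-1, h_right=-1, diff=0 [OK], height=0
  node 10: h_left=0, h_right=0, diff=0 [OK], height=1
  node 26: h_left=-1, h_right=-1, diff=0 [OK], height=0
  node 40: h_left=0, h_right=-1, diff=1 [OK], height=1
  node 24: h_left=1, h_right=1, diff=0 [OK], height=2
All nodes satisfy the balance condition.
Result: Balanced


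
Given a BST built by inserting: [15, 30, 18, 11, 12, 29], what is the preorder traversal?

Tree insertion order: [15, 30, 18, 11, 12, 29]
Tree (level-order array): [15, 11, 30, None, 12, 18, None, None, None, None, 29]
Preorder traversal: [15, 11, 12, 30, 18, 29]


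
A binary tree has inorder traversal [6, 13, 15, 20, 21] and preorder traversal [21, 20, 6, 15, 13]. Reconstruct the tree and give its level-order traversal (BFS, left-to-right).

Inorder:  [6, 13, 15, 20, 21]
Preorder: [21, 20, 6, 15, 13]
Algorithm: preorder visits root first, so consume preorder in order;
for each root, split the current inorder slice at that value into
left-subtree inorder and right-subtree inorder, then recurse.
Recursive splits:
  root=21; inorder splits into left=[6, 13, 15, 20], right=[]
  root=20; inorder splits into left=[6, 13, 15], right=[]
  root=6; inorder splits into left=[], right=[13, 15]
  root=15; inorder splits into left=[13], right=[]
  root=13; inorder splits into left=[], right=[]
Reconstructed level-order: [21, 20, 6, 15, 13]


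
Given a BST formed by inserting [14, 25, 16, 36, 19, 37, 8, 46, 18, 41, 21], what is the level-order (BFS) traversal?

Tree insertion order: [14, 25, 16, 36, 19, 37, 8, 46, 18, 41, 21]
Tree (level-order array): [14, 8, 25, None, None, 16, 36, None, 19, None, 37, 18, 21, None, 46, None, None, None, None, 41]
BFS from the root, enqueuing left then right child of each popped node:
  queue [14] -> pop 14, enqueue [8, 25], visited so far: [14]
  queue [8, 25] -> pop 8, enqueue [none], visited so far: [14, 8]
  queue [25] -> pop 25, enqueue [16, 36], visited so far: [14, 8, 25]
  queue [16, 36] -> pop 16, enqueue [19], visited so far: [14, 8, 25, 16]
  queue [36, 19] -> pop 36, enqueue [37], visited so far: [14, 8, 25, 16, 36]
  queue [19, 37] -> pop 19, enqueue [18, 21], visited so far: [14, 8, 25, 16, 36, 19]
  queue [37, 18, 21] -> pop 37, enqueue [46], visited so far: [14, 8, 25, 16, 36, 19, 37]
  queue [18, 21, 46] -> pop 18, enqueue [none], visited so far: [14, 8, 25, 16, 36, 19, 37, 18]
  queue [21, 46] -> pop 21, enqueue [none], visited so far: [14, 8, 25, 16, 36, 19, 37, 18, 21]
  queue [46] -> pop 46, enqueue [41], visited so far: [14, 8, 25, 16, 36, 19, 37, 18, 21, 46]
  queue [41] -> pop 41, enqueue [none], visited so far: [14, 8, 25, 16, 36, 19, 37, 18, 21, 46, 41]
Result: [14, 8, 25, 16, 36, 19, 37, 18, 21, 46, 41]
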